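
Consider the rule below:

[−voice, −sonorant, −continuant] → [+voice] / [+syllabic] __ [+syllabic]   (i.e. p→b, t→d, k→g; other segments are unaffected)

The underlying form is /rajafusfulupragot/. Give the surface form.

rajafusfulupragot

No segment of /rajafusfulupragot/ meets the structural description of the rule, so the form surfaces unchanged.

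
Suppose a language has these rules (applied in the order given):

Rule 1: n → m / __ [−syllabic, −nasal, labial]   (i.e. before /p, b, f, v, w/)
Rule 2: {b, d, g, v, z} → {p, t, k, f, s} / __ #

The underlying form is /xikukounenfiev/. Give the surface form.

xikukounemfief

Rule 1 (nasal place assimilation): /n/ precedes the labial consonant /f/, so it assimilates in place to [m]. /xikukounenfiev/ → xikukounemfiev.
Rule 2 (final devoicing): /v/ is a voiced obstruent in word-final position, so it devoices to [f]. /xikukounemfiev/ → xikukounemfief.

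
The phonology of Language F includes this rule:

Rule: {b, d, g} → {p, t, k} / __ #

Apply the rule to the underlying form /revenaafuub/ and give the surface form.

/b/ is a voiced stop in word-final position, so it devoices to [p].
Surface form: [revenaafuup].

revenaafuup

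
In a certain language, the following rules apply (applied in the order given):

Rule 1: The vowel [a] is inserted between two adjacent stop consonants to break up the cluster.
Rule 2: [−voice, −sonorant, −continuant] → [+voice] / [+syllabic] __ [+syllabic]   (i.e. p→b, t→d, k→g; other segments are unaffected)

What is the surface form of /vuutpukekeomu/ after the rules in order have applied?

vuudabugegeomu

Rule 1 (stop-cluster a-epenthesis): /t/ and /p/ form a stop–stop cluster, so [a] is inserted between them. /vuutpukekeomu/ → vuutapukekeomu.
Rule 2 (intervocalic voicing): /t/ is a voiceless stop between vowels /u/ and /a/, so it voices to [d]. /p/ is a voiceless stop between vowels /a/ and /u/, so it voices to [b]. /k/ is a voiceless stop between vowels /u/ and /e/, so it voices to [g]. /k/ is a voiceless stop between vowels /e/ and /e/, so it voices to [g]. /vuutapukekeomu/ → vuudabugegeomu.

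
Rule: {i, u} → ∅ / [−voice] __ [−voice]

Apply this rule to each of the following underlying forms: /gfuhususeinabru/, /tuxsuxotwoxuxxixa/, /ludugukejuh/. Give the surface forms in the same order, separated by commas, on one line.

/gfuhususeinabru/: /u/ is a high vowel flanked by voiceless consonants /f/ and /h/, so it deletes. /u/ is a high vowel flanked by voiceless consonants /h/ and /s/, so it deletes. /u/ is a high vowel flanked by voiceless consonants /s/ and /s/, so it deletes. → [gfhsseinabru].
/tuxsuxotwoxuxxixa/: /u/ is a high vowel flanked by voiceless consonants /t/ and /x/, so it deletes. /u/ is a high vowel flanked by voiceless consonants /s/ and /x/, so it deletes. /u/ is a high vowel flanked by voiceless consonants /x/ and /x/, so it deletes. /i/ is a high vowel flanked by voiceless consonants /x/ and /x/, so it deletes. → [txsxotwoxxxxa].
/ludugukejuh/: the rule's environment is not met; surfaces unchanged as [ludugukejuh].

gfhsseinabru, txsxotwoxxxxa, ludugukejuh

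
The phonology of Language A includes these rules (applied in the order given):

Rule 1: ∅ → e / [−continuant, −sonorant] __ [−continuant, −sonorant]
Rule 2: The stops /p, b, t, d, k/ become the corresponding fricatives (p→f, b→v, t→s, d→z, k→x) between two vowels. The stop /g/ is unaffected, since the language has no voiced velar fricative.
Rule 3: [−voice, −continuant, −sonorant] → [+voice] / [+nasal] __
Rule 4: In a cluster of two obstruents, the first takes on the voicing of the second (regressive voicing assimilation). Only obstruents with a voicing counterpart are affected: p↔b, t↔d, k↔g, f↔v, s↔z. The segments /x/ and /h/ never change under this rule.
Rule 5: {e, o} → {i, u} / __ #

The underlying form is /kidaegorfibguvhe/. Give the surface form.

Rule 1 (stop-cluster e-epenthesis): /b/ and /g/ form a stop–stop cluster, so [e] is inserted between them. /kidaegorfibguvhe/ → kidaegorfibeguvhe.
Rule 2 (intervocalic spirantization): /d/ is a stop between vowels /i/ and /a/, so it spirantizes to the fricative [z]. /b/ is a stop between vowels /i/ and /e/, so it spirantizes to the fricative [v]. /kidaegorfibeguvhe/ → kizaegorfiveguvhe.
Rule 3 (post-nasal voicing): no segment meets the environment; /kizaegorfiveguvhe/ is unchanged.
Rule 4 (regressive voicing assimilation): /v/ precedes the voiceless obstruent /h/, so it devoices to [f] by assimilation. /kizaegorfiveguvhe/ → kizaegorfivegufhe.
Rule 5 (final vowel raising): /e/ is a mid vowel in word-final position, so it raises to [i]. /kizaegorfivegufhe/ → kizaegorfivegufhi.

kizaegorfivegufhi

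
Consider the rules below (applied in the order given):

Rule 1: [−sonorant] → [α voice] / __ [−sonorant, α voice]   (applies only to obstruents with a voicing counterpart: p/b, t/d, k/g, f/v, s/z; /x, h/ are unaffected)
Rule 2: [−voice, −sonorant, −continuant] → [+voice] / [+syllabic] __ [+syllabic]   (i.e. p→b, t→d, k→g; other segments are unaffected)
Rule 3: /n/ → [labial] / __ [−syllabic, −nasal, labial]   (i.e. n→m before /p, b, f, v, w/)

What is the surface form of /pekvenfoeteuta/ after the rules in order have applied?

pegvemfoedeuda

Rule 1 (regressive voicing assimilation): /k/ precedes the voiced obstruent /v/, so it voices to [g] by assimilation. /pekvenfoeteuta/ → pegvenfoeteuta.
Rule 2 (intervocalic voicing): /t/ is a voiceless stop between vowels /e/ and /e/, so it voices to [d]. /t/ is a voiceless stop between vowels /u/ and /a/, so it voices to [d]. /pegvenfoeteuta/ → pegvenfoedeuda.
Rule 3 (nasal place assimilation): /n/ precedes the labial consonant /f/, so it assimilates in place to [m]. /pegvenfoedeuda/ → pegvemfoedeuda.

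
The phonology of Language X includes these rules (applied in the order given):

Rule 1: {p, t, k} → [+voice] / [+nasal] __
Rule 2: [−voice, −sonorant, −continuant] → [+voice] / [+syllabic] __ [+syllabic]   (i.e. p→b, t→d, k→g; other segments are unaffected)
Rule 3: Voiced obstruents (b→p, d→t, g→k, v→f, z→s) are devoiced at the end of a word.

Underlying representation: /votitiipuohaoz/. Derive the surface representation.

Rule 1 (post-nasal voicing): no segment meets the environment; /votitiipuohaoz/ is unchanged.
Rule 2 (intervocalic voicing): /t/ is a voiceless stop between vowels /o/ and /i/, so it voices to [d]. /t/ is a voiceless stop between vowels /i/ and /i/, so it voices to [d]. /p/ is a voiceless stop between vowels /i/ and /u/, so it voices to [b]. /votitiipuohaoz/ → vodidiibuohaoz.
Rule 3 (final devoicing): /z/ is a voiced obstruent in word-final position, so it devoices to [s]. /vodidiibuohaoz/ → vodidiibuohaos.

vodidiibuohaos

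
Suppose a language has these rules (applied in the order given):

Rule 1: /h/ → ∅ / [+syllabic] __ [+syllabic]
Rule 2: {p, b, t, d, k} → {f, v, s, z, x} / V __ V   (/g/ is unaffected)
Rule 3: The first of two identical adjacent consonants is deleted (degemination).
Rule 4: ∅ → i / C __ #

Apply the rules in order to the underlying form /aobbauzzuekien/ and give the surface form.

Rule 1 (intervocalic h-deletion): no segment meets the environment; /aobbauzzuekien/ is unchanged.
Rule 2 (intervocalic spirantization): /k/ is a stop between vowels /e/ and /i/, so it spirantizes to the fricative [x]. /aobbauzzuekien/ → aobbauzzuexien.
Rule 3 (degemination): /bb/ is a geminate; the first /b/ deletes. /zz/ is a geminate; the first /z/ deletes. /aobbauzzuexien/ → aobauzuexien.
Rule 4 (final i-epenthesis): the form ends in the consonant /n/, so [i] is inserted word-finally. /aobauzuexien/ → aobauzuexieni.

aobauzuexieni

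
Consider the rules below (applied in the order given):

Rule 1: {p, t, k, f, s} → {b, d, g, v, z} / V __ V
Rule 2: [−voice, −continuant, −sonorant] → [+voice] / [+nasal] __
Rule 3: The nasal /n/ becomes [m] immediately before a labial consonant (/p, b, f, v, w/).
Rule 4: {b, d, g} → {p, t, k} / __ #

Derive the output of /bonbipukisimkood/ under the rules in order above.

Rule 1 (intervocalic voicing): /p/ is a voiceless obstruent between vowels /i/ and /u/, so it voices to [b]. /k/ is a voiceless obstruent between vowels /u/ and /i/, so it voices to [g]. /s/ is a voiceless obstruent between vowels /i/ and /i/, so it voices to [z]. /bonbipukisimkood/ → bonbibugizimkood.
Rule 2 (post-nasal voicing): /k/ is a voiceless stop immediately after the nasal /m/, so it voices to [g]. /bonbibugizimkood/ → bonbibugizimgood.
Rule 3 (nasal place assimilation): /n/ precedes the labial consonant /b/, so it assimilates in place to [m]. /bonbibugizimgood/ → bombibugizimgood.
Rule 4 (final devoicing): /d/ is a voiced stop in word-final position, so it devoices to [t]. /bombibugizimgood/ → bombibugizimgoot.

bombibugizimgoot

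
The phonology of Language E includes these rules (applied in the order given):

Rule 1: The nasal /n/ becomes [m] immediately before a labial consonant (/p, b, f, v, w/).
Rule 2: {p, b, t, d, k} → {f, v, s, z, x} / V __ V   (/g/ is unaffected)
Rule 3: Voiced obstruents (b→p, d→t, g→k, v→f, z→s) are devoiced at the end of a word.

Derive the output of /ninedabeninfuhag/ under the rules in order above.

Rule 1 (nasal place assimilation): /n/ precedes the labial consonant /f/, so it assimilates in place to [m]. /ninedabeninfuhag/ → ninedabenimfuhag.
Rule 2 (intervocalic spirantization): /d/ is a stop between vowels /e/ and /a/, so it spirantizes to the fricative [z]. /b/ is a stop between vowels /a/ and /e/, so it spirantizes to the fricative [v]. /ninedabenimfuhag/ → ninezavenimfuhag.
Rule 3 (final devoicing): /g/ is a voiced obstruent in word-final position, so it devoices to [k]. /ninezavenimfuhag/ → ninezavenimfuhak.

ninezavenimfuhak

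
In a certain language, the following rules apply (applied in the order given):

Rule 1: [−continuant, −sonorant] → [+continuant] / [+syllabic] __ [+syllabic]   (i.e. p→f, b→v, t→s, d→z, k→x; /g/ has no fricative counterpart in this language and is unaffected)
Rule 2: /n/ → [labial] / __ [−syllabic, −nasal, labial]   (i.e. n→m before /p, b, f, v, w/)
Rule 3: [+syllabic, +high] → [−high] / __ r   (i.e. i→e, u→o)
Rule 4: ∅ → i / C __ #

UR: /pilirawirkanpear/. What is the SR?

Rule 1 (intervocalic spirantization): no segment meets the environment; /pilirawirkanpear/ is unchanged.
Rule 2 (nasal place assimilation): /n/ precedes the labial consonant /p/, so it assimilates in place to [m]. /pilirawirkanpear/ → pilirawirkampear.
Rule 3 (pre-rhotic lowering): /i/ is a high vowel immediately before /r/, so it lowers to [e]. /i/ is a high vowel immediately before /r/, so it lowers to [e]. /pilirawirkampear/ → pilerawerkampear.
Rule 4 (final i-epenthesis): the form ends in the consonant /r/, so [i] is inserted word-finally. /pilerawerkampear/ → pilerawerkampeari.

pilerawerkampeari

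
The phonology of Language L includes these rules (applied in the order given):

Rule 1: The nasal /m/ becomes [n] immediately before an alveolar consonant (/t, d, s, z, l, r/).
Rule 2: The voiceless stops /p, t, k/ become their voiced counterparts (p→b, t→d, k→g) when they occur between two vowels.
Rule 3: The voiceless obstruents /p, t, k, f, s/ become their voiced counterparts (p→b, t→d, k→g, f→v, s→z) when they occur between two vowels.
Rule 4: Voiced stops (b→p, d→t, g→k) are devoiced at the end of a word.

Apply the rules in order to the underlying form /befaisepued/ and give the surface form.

Rule 1 (nasal place assimilation): no segment meets the environment; /befaisepued/ is unchanged.
Rule 2 (intervocalic voicing): /p/ is a voiceless stop between vowels /e/ and /u/, so it voices to [b]. /befaisepued/ → befaisebued.
Rule 3 (intervocalic voicing): /f/ is a voiceless obstruent between vowels /e/ and /a/, so it voices to [v]. /s/ is a voiceless obstruent between vowels /i/ and /e/, so it voices to [z]. /befaisebued/ → bevaizebued.
Rule 4 (final devoicing): /d/ is a voiced stop in word-final position, so it devoices to [t]. /bevaizebued/ → bevaizebuet.

bevaizebuet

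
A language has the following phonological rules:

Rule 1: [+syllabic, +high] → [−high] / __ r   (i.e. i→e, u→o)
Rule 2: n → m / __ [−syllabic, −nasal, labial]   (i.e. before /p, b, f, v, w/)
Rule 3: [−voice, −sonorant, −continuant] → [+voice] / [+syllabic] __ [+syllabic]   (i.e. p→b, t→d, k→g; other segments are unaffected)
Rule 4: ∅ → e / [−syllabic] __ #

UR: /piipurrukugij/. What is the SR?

Rule 1 (pre-rhotic lowering): /u/ is a high vowel immediately before /r/, so it lowers to [o]. /piipurrukugij/ → piiporrukugij.
Rule 2 (nasal place assimilation): no segment meets the environment; /piiporrukugij/ is unchanged.
Rule 3 (intervocalic voicing): /p/ is a voiceless stop between vowels /i/ and /o/, so it voices to [b]. /k/ is a voiceless stop between vowels /u/ and /u/, so it voices to [g]. /piiporrukugij/ → piiborrugugij.
Rule 4 (final e-epenthesis): the form ends in the consonant /j/, so [e] is inserted word-finally. /piiborrugugij/ → piiborrugugije.

piiborrugugije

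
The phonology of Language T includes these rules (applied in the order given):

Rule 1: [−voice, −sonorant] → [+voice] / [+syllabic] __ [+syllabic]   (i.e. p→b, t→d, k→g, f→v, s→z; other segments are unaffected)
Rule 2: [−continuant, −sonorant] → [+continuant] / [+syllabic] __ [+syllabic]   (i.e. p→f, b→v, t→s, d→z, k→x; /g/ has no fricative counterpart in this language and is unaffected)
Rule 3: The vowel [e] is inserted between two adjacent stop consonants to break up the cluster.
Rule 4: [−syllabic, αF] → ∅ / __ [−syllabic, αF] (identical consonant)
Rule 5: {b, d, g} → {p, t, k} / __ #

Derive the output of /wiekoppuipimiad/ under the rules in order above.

wiegopepuivimiat

Rule 1 (intervocalic voicing): /k/ is a voiceless obstruent between vowels /e/ and /o/, so it voices to [g]. /p/ is a voiceless obstruent between vowels /i/ and /i/, so it voices to [b]. /wiekoppuipimiad/ → wiegoppuibimiad.
Rule 2 (intervocalic spirantization): /b/ is a stop between vowels /i/ and /i/, so it spirantizes to the fricative [v]. /wiegoppuibimiad/ → wiegoppuivimiad.
Rule 3 (stop-cluster e-epenthesis): /p/ and /p/ form a stop–stop cluster, so [e] is inserted between them. /wiegoppuivimiad/ → wiegopepuivimiad.
Rule 4 (degemination): no segment meets the environment; /wiegopepuivimiad/ is unchanged.
Rule 5 (final devoicing): /d/ is a voiced stop in word-final position, so it devoices to [t]. /wiegopepuivimiad/ → wiegopepuivimiat.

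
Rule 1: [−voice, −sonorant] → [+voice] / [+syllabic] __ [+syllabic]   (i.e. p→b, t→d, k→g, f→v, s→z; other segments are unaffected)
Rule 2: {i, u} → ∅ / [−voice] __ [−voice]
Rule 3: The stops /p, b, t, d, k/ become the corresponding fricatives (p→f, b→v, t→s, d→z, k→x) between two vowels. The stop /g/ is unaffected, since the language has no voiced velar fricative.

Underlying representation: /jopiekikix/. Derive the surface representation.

Rule 1 (intervocalic voicing): /p/ is a voiceless obstruent between vowels /o/ and /i/, so it voices to [b]. /k/ is a voiceless obstruent between vowels /e/ and /i/, so it voices to [g]. /k/ is a voiceless obstruent between vowels /i/ and /i/, so it voices to [g]. /jopiekikix/ → jobiegigix.
Rule 2 (high vowel syncope): no segment meets the environment; /jobiegigix/ is unchanged.
Rule 3 (intervocalic spirantization): /b/ is a stop between vowels /o/ and /i/, so it spirantizes to the fricative [v]. /jobiegigix/ → joviegigix.

joviegigix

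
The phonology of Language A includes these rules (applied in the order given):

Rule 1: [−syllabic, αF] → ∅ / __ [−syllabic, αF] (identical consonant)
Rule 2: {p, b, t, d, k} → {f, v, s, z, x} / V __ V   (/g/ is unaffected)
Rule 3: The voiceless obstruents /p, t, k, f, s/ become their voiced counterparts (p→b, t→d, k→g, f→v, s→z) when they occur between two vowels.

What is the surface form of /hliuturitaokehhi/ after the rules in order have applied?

Rule 1 (degemination): /hh/ is a geminate; the first /h/ deletes. /hliuturitaokehhi/ → hliuturitaokehi.
Rule 2 (intervocalic spirantization): /t/ is a stop between vowels /u/ and /u/, so it spirantizes to the fricative [s]. /t/ is a stop between vowels /i/ and /a/, so it spirantizes to the fricative [s]. /k/ is a stop between vowels /o/ and /e/, so it spirantizes to the fricative [x]. /hliuturitaokehi/ → hliusurisaoxehi.
Rule 3 (intervocalic voicing): /s/ is a voiceless obstruent between vowels /u/ and /u/, so it voices to [z]. /s/ is a voiceless obstruent between vowels /i/ and /a/, so it voices to [z]. /hliusurisaoxehi/ → hliuzurizaoxehi.

hliuzurizaoxehi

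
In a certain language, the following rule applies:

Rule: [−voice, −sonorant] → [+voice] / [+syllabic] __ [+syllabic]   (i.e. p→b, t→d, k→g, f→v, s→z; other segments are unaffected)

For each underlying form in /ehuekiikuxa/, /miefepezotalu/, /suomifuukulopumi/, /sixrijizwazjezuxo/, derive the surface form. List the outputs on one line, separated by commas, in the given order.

ehuegiiguxa, mievebezodalu, suomivuugulobumi, sixrijizwazjezuxo

/ehuekiikuxa/: /k/ is a voiceless obstruent between vowels /e/ and /i/, so it voices to [g]. /k/ is a voiceless obstruent between vowels /i/ and /u/, so it voices to [g]. → [ehuegiiguxa].
/miefepezotalu/: /f/ is a voiceless obstruent between vowels /e/ and /e/, so it voices to [v]. /p/ is a voiceless obstruent between vowels /e/ and /e/, so it voices to [b]. /t/ is a voiceless obstruent between vowels /o/ and /a/, so it voices to [d]. → [mievebezodalu].
/suomifuukulopumi/: /f/ is a voiceless obstruent between vowels /i/ and /u/, so it voices to [v]. /k/ is a voiceless obstruent between vowels /u/ and /u/, so it voices to [g]. /p/ is a voiceless obstruent between vowels /o/ and /u/, so it voices to [b]. → [suomivuugulobumi].
/sixrijizwazjezuxo/: the rule's environment is not met; surfaces unchanged as [sixrijizwazjezuxo].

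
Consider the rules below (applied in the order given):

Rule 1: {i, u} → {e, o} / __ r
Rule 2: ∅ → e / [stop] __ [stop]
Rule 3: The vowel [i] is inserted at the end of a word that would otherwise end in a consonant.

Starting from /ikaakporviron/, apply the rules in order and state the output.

ikaakeporveroni

Rule 1 (pre-rhotic lowering): /i/ is a high vowel immediately before /r/, so it lowers to [e]. /ikaakporviron/ → ikaakporveron.
Rule 2 (stop-cluster e-epenthesis): /k/ and /p/ form a stop–stop cluster, so [e] is inserted between them. /ikaakporveron/ → ikaakeporveron.
Rule 3 (final i-epenthesis): the form ends in the consonant /n/, so [i] is inserted word-finally. /ikaakeporveron/ → ikaakeporveroni.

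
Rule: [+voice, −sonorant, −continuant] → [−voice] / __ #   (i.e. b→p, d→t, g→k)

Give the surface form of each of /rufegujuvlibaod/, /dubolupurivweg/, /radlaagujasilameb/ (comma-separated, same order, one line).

/rufegujuvlibaod/: /d/ is a voiced stop in word-final position, so it devoices to [t]. → [rufegujuvlibaot].
/dubolupurivweg/: /g/ is a voiced stop in word-final position, so it devoices to [k]. → [dubolupurivwek].
/radlaagujasilameb/: /b/ is a voiced stop in word-final position, so it devoices to [p]. → [radlaagujasilamep].

rufegujuvlibaot, dubolupurivwek, radlaagujasilamep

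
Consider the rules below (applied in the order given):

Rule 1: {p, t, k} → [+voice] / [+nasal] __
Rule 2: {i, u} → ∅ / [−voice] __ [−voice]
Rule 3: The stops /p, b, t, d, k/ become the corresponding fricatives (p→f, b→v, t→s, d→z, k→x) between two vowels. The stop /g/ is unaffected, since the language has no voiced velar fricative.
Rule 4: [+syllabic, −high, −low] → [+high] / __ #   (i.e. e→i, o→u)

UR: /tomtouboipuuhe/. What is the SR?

Rule 1 (post-nasal voicing): /t/ is a voiceless stop immediately after the nasal /m/, so it voices to [d]. /tomtouboipuuhe/ → tomdouboipuuhe.
Rule 2 (high vowel syncope): no segment meets the environment; /tomdouboipuuhe/ is unchanged.
Rule 3 (intervocalic spirantization): /b/ is a stop between vowels /u/ and /o/, so it spirantizes to the fricative [v]. /p/ is a stop between vowels /i/ and /u/, so it spirantizes to the fricative [f]. /tomdouboipuuhe/ → tomdouvoifuuhe.
Rule 4 (final vowel raising): /e/ is a mid vowel in word-final position, so it raises to [i]. /tomdouvoifuuhe/ → tomdouvoifuuhi.

tomdouvoifuuhi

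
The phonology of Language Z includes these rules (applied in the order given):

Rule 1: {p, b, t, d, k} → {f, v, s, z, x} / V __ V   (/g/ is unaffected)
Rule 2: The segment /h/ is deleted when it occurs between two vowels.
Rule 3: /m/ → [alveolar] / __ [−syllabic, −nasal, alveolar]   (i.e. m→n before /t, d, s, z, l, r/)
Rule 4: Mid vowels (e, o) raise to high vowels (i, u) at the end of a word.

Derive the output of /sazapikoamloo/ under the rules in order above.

Rule 1 (intervocalic spirantization): /p/ is a stop between vowels /a/ and /i/, so it spirantizes to the fricative [f]. /k/ is a stop between vowels /i/ and /o/, so it spirantizes to the fricative [x]. /sazapikoamloo/ → sazafixoamloo.
Rule 2 (intervocalic h-deletion): no segment meets the environment; /sazafixoamloo/ is unchanged.
Rule 3 (nasal place assimilation): /m/ precedes the alveolar consonant /l/, so it assimilates in place to [n]. /sazafixoamloo/ → sazafixoanloo.
Rule 4 (final vowel raising): /o/ is a mid vowel in word-final position, so it raises to [u]. /sazafixoanloo/ → sazafixoanlou.

sazafixoanlou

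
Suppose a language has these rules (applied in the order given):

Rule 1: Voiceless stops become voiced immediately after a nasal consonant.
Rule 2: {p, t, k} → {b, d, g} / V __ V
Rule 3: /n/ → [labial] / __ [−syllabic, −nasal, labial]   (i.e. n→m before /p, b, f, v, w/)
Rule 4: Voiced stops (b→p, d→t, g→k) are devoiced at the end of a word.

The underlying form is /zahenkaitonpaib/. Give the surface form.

zahengaidombaip

Rule 1 (post-nasal voicing): /k/ is a voiceless stop immediately after the nasal /n/, so it voices to [g]. /p/ is a voiceless stop immediately after the nasal /n/, so it voices to [b]. /zahenkaitonpaib/ → zahengaitonbaib.
Rule 2 (intervocalic voicing): /t/ is a voiceless stop between vowels /i/ and /o/, so it voices to [d]. /zahengaitonbaib/ → zahengaidonbaib.
Rule 3 (nasal place assimilation): /n/ precedes the labial consonant /b/, so it assimilates in place to [m]. /zahengaidonbaib/ → zahengaidombaib.
Rule 4 (final devoicing): /b/ is a voiced stop in word-final position, so it devoices to [p]. /zahengaidombaib/ → zahengaidombaip.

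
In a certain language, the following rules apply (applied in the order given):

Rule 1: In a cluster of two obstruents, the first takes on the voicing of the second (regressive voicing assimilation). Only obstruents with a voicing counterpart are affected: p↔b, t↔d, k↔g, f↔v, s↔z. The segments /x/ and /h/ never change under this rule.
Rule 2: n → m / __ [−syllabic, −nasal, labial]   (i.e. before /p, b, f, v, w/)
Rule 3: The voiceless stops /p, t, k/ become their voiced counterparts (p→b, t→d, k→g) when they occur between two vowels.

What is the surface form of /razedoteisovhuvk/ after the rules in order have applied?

razedodeisofhufk

Rule 1 (regressive voicing assimilation): /v/ precedes the voiceless obstruent /h/, so it devoices to [f] by assimilation. /v/ precedes the voiceless obstruent /k/, so it devoices to [f] by assimilation. /razedoteisovhuvk/ → razedoteisofhufk.
Rule 2 (nasal place assimilation): no segment meets the environment; /razedoteisofhufk/ is unchanged.
Rule 3 (intervocalic voicing): /t/ is a voiceless stop between vowels /o/ and /e/, so it voices to [d]. /razedoteisofhufk/ → razedodeisofhufk.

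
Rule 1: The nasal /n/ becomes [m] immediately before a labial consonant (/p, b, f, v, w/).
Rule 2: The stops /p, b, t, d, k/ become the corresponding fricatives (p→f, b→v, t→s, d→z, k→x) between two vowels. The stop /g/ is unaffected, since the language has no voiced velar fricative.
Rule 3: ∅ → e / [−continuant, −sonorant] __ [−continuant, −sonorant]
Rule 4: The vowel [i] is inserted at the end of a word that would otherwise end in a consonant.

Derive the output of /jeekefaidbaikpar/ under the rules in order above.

jeexefaidebaikepari

Rule 1 (nasal place assimilation): no segment meets the environment; /jeekefaidbaikpar/ is unchanged.
Rule 2 (intervocalic spirantization): /k/ is a stop between vowels /e/ and /e/, so it spirantizes to the fricative [x]. /jeekefaidbaikpar/ → jeexefaidbaikpar.
Rule 3 (stop-cluster e-epenthesis): /d/ and /b/ form a stop–stop cluster, so [e] is inserted between them. /k/ and /p/ form a stop–stop cluster, so [e] is inserted between them. /jeexefaidbaikpar/ → jeexefaidebaikepar.
Rule 4 (final i-epenthesis): the form ends in the consonant /r/, so [i] is inserted word-finally. /jeexefaidebaikepar/ → jeexefaidebaikepari.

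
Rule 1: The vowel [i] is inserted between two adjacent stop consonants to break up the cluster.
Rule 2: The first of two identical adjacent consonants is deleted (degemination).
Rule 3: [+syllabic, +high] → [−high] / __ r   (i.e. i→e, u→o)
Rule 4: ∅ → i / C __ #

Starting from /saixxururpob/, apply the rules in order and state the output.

saixororpobi

Rule 1 (stop-cluster i-epenthesis): no segment meets the environment; /saixxururpob/ is unchanged.
Rule 2 (degemination): /xx/ is a geminate; the first /x/ deletes. /saixxururpob/ → saixururpob.
Rule 3 (pre-rhotic lowering): /u/ is a high vowel immediately before /r/, so it lowers to [o]. /u/ is a high vowel immediately before /r/, so it lowers to [o]. /saixururpob/ → saixororpob.
Rule 4 (final i-epenthesis): the form ends in the consonant /b/, so [i] is inserted word-finally. /saixororpob/ → saixororpobi.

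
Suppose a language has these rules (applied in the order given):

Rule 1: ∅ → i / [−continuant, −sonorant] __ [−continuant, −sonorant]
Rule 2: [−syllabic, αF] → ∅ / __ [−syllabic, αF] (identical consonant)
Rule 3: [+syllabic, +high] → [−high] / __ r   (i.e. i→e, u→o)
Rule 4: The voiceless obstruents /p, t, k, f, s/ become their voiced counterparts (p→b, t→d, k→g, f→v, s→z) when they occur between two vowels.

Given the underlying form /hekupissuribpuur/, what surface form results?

Rule 1 (stop-cluster i-epenthesis): /b/ and /p/ form a stop–stop cluster, so [i] is inserted between them. /hekupissuribpuur/ → hekupissuribipuur.
Rule 2 (degemination): /ss/ is a geminate; the first /s/ deletes. /hekupissuribipuur/ → hekupisuribipuur.
Rule 3 (pre-rhotic lowering): /u/ is a high vowel immediately before /r/, so it lowers to [o]. /u/ is a high vowel immediately before /r/, so it lowers to [o]. /hekupisuribipuur/ → hekupisoribipuor.
Rule 4 (intervocalic voicing): /k/ is a voiceless obstruent between vowels /e/ and /u/, so it voices to [g]. /p/ is a voiceless obstruent between vowels /u/ and /i/, so it voices to [b]. /s/ is a voiceless obstruent between vowels /i/ and /o/, so it voices to [z]. /p/ is a voiceless obstruent between vowels /i/ and /u/, so it voices to [b]. /hekupisoribipuor/ → hegubizoribibuor.

hegubizoribibuor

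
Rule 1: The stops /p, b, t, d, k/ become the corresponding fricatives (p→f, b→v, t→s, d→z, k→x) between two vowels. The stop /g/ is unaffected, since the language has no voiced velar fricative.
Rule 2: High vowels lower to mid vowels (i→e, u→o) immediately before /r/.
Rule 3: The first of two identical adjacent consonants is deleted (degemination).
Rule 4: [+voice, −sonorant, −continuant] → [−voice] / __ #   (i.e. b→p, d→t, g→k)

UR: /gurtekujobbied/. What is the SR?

gortexujobiet

Rule 1 (intervocalic spirantization): /k/ is a stop between vowels /e/ and /u/, so it spirantizes to the fricative [x]. /gurtekujobbied/ → gurtexujobbied.
Rule 2 (pre-rhotic lowering): /u/ is a high vowel immediately before /r/, so it lowers to [o]. /gurtexujobbied/ → gortexujobbied.
Rule 3 (degemination): /bb/ is a geminate; the first /b/ deletes. /gortexujobbied/ → gortexujobied.
Rule 4 (final devoicing): /d/ is a voiced stop in word-final position, so it devoices to [t]. /gortexujobied/ → gortexujobiet.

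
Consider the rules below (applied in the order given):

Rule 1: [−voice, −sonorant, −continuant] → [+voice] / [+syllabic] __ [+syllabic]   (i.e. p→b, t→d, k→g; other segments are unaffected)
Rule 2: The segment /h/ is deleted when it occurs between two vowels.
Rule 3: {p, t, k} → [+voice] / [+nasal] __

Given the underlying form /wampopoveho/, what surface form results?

wamboboveo

Rule 1 (intervocalic voicing): /p/ is a voiceless stop between vowels /o/ and /o/, so it voices to [b]. /wampopoveho/ → wampoboveho.
Rule 2 (intervocalic h-deletion): /h/ occurs between vowels /e/ and /o/, so it deletes. /wampoboveho/ → wampoboveo.
Rule 3 (post-nasal voicing): /p/ is a voiceless stop immediately after the nasal /m/, so it voices to [b]. /wampoboveo/ → wamboboveo.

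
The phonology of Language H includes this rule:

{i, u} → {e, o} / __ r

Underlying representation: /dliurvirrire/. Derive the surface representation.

/u/ is a high vowel immediately before /r/, so it lowers to [o].
/i/ is a high vowel immediately before /r/, so it lowers to [e].
/i/ is a high vowel immediately before /r/, so it lowers to [e].
Surface form: [dliorverrere].

dliorverrere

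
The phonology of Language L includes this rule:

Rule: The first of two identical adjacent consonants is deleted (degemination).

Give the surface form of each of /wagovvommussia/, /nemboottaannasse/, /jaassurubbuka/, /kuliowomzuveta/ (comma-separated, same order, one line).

/wagovvommussia/: /vv/ is a geminate; the first /v/ deletes. /mm/ is a geminate; the first /m/ deletes. /ss/ is a geminate; the first /s/ deletes. → [wagovomusia].
/nemboottaannasse/: /tt/ is a geminate; the first /t/ deletes. /nn/ is a geminate; the first /n/ deletes. /ss/ is a geminate; the first /s/ deletes. → [nembootaanase].
/jaassurubbuka/: /ss/ is a geminate; the first /s/ deletes. /bb/ is a geminate; the first /b/ deletes. → [jaasurubuka].
/kuliowomzuveta/: the rule's environment is not met; surfaces unchanged as [kuliowomzuveta].

wagovomusia, nembootaanase, jaasurubuka, kuliowomzuveta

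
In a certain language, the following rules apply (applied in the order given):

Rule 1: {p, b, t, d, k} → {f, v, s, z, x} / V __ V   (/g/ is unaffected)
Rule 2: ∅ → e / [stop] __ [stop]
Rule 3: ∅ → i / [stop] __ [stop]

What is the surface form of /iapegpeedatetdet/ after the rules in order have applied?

Rule 1 (intervocalic spirantization): /p/ is a stop between vowels /a/ and /e/, so it spirantizes to the fricative [f]. /d/ is a stop between vowels /e/ and /a/, so it spirantizes to the fricative [z]. /t/ is a stop between vowels /a/ and /e/, so it spirantizes to the fricative [s]. /iapegpeedatetdet/ → iafegpeezasetdet.
Rule 2 (stop-cluster e-epenthesis): /g/ and /p/ form a stop–stop cluster, so [e] is inserted between them. /t/ and /d/ form a stop–stop cluster, so [e] is inserted between them. /iafegpeezasetdet/ → iafegepeezasetedet.
Rule 3 (stop-cluster i-epenthesis): no segment meets the environment; /iafegepeezasetedet/ is unchanged.

iafegepeezasetedet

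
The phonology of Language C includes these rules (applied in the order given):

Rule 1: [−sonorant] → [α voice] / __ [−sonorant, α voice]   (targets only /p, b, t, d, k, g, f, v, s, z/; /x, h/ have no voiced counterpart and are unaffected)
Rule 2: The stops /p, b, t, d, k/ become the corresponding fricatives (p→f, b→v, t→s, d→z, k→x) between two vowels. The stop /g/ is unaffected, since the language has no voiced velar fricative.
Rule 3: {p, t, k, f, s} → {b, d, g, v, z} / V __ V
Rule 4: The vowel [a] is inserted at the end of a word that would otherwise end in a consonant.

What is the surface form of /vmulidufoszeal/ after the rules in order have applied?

vmulizuvozzeala

Rule 1 (regressive voicing assimilation): /s/ precedes the voiced obstruent /z/, so it voices to [z] by assimilation. /vmulidufoszeal/ → vmulidufozzeal.
Rule 2 (intervocalic spirantization): /d/ is a stop between vowels /i/ and /u/, so it spirantizes to the fricative [z]. /vmulidufozzeal/ → vmulizufozzeal.
Rule 3 (intervocalic voicing): /f/ is a voiceless obstruent between vowels /u/ and /o/, so it voices to [v]. /vmulizufozzeal/ → vmulizuvozzeal.
Rule 4 (final a-epenthesis): the form ends in the consonant /l/, so [a] is inserted word-finally. /vmulizuvozzeal/ → vmulizuvozzeala.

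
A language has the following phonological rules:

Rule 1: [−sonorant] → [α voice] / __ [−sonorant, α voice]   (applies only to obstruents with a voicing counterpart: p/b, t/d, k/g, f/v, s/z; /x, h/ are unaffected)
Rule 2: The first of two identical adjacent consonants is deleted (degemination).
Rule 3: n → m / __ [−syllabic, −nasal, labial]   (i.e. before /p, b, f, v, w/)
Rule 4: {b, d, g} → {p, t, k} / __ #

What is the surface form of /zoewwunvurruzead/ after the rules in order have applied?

Rule 1 (regressive voicing assimilation): no segment meets the environment; /zoewwunvurruzead/ is unchanged.
Rule 2 (degemination): /ww/ is a geminate; the first /w/ deletes. /rr/ is a geminate; the first /r/ deletes. /zoewwunvurruzead/ → zoewunvuruzead.
Rule 3 (nasal place assimilation): /n/ precedes the labial consonant /v/, so it assimilates in place to [m]. /zoewunvuruzead/ → zoewumvuruzead.
Rule 4 (final devoicing): /d/ is a voiced stop in word-final position, so it devoices to [t]. /zoewumvuruzead/ → zoewumvuruzeat.

zoewumvuruzeat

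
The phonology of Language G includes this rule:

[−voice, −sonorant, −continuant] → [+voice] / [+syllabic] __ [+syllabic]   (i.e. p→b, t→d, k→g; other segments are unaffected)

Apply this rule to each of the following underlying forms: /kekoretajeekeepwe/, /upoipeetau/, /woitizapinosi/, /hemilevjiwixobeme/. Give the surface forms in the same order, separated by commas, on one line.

/kekoretajeekeepwe/: /k/ is a voiceless stop between vowels /e/ and /o/, so it voices to [g]. /t/ is a voiceless stop between vowels /e/ and /a/, so it voices to [d]. /k/ is a voiceless stop between vowels /e/ and /e/, so it voices to [g]. → [kegoredajeegeepwe].
/upoipeetau/: /p/ is a voiceless stop between vowels /u/ and /o/, so it voices to [b]. /p/ is a voiceless stop between vowels /i/ and /e/, so it voices to [b]. /t/ is a voiceless stop between vowels /e/ and /a/, so it voices to [d]. → [uboibeedau].
/woitizapinosi/: /t/ is a voiceless stop between vowels /i/ and /i/, so it voices to [d]. /p/ is a voiceless stop between vowels /a/ and /i/, so it voices to [b]. → [woidizabinosi].
/hemilevjiwixobeme/: the rule's environment is not met; surfaces unchanged as [hemilevjiwixobeme].

kegoredajeegeepwe, uboibeedau, woidizabinosi, hemilevjiwixobeme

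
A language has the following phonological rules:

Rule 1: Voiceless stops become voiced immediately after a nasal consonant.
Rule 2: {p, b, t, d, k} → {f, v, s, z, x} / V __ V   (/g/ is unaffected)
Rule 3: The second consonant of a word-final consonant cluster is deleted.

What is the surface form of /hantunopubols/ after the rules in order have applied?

handunofuvol

Rule 1 (post-nasal voicing): /t/ is a voiceless stop immediately after the nasal /n/, so it voices to [d]. /hantunopubols/ → handunopubols.
Rule 2 (intervocalic spirantization): /p/ is a stop between vowels /o/ and /u/, so it spirantizes to the fricative [f]. /b/ is a stop between vowels /u/ and /o/, so it spirantizes to the fricative [v]. /handunopubols/ → handunofuvols.
Rule 3 (final cluster simplification): /s/ is the second consonant of a word-final cluster /ls/, so it deletes. /handunofuvols/ → handunofuvol.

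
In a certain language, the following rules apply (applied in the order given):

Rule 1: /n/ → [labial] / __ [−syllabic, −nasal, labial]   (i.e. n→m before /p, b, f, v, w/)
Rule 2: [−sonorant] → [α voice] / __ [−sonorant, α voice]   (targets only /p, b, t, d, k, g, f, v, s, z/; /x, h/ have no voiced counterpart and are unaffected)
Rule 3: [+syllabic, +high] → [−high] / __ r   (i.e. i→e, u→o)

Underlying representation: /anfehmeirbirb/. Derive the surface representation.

Rule 1 (nasal place assimilation): /n/ precedes the labial consonant /f/, so it assimilates in place to [m]. /anfehmeirbirb/ → amfehmeirbirb.
Rule 2 (regressive voicing assimilation): no segment meets the environment; /amfehmeirbirb/ is unchanged.
Rule 3 (pre-rhotic lowering): /i/ is a high vowel immediately before /r/, so it lowers to [e]. /i/ is a high vowel immediately before /r/, so it lowers to [e]. /amfehmeirbirb/ → amfehmeerberb.

amfehmeerberb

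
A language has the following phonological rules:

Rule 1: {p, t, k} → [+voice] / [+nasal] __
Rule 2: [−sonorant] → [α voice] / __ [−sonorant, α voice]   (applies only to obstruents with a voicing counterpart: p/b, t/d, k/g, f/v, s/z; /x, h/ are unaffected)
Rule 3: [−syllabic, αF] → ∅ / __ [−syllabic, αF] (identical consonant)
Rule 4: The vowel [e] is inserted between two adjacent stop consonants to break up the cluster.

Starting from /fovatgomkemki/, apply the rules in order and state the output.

fovadegomgemgi

Rule 1 (post-nasal voicing): /k/ is a voiceless stop immediately after the nasal /m/, so it voices to [g]. /k/ is a voiceless stop immediately after the nasal /m/, so it voices to [g]. /fovatgomkemki/ → fovatgomgemgi.
Rule 2 (regressive voicing assimilation): /t/ precedes the voiced obstruent /g/, so it voices to [d] by assimilation. /fovatgomgemgi/ → fovadgomgemgi.
Rule 3 (degemination): no segment meets the environment; /fovadgomgemgi/ is unchanged.
Rule 4 (stop-cluster e-epenthesis): /d/ and /g/ form a stop–stop cluster, so [e] is inserted between them. /fovadgomgemgi/ → fovadegomgemgi.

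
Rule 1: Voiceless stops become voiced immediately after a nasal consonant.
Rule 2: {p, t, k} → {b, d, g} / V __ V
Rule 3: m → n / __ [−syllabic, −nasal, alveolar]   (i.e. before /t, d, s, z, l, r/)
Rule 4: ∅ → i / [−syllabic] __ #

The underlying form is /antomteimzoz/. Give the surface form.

Rule 1 (post-nasal voicing): /t/ is a voiceless stop immediately after the nasal /n/, so it voices to [d]. /t/ is a voiceless stop immediately after the nasal /m/, so it voices to [d]. /antomteimzoz/ → andomdeimzoz.
Rule 2 (intervocalic voicing): no segment meets the environment; /andomdeimzoz/ is unchanged.
Rule 3 (nasal place assimilation): /m/ precedes the alveolar consonant /d/, so it assimilates in place to [n]. /m/ precedes the alveolar consonant /z/, so it assimilates in place to [n]. /andomdeimzoz/ → andondeinzoz.
Rule 4 (final i-epenthesis): the form ends in the consonant /z/, so [i] is inserted word-finally. /andondeinzoz/ → andondeinzozi.

andondeinzozi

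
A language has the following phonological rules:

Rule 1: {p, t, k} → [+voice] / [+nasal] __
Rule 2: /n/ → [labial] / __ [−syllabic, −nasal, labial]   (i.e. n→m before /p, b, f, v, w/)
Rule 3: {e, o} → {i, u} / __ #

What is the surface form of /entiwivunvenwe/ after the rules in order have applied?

endiwivumvemwi

Rule 1 (post-nasal voicing): /t/ is a voiceless stop immediately after the nasal /n/, so it voices to [d]. /entiwivunvenwe/ → endiwivunvenwe.
Rule 2 (nasal place assimilation): /n/ precedes the labial consonant /v/, so it assimilates in place to [m]. /n/ precedes the labial consonant /w/, so it assimilates in place to [m]. /endiwivunvenwe/ → endiwivumvemwe.
Rule 3 (final vowel raising): /e/ is a mid vowel in word-final position, so it raises to [i]. /endiwivumvemwe/ → endiwivumvemwi.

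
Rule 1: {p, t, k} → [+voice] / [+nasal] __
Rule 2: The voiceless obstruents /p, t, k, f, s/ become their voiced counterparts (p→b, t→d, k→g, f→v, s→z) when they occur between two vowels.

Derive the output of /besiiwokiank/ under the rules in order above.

beziiwogiang

Rule 1 (post-nasal voicing): /k/ is a voiceless stop immediately after the nasal /n/, so it voices to [g]. /besiiwokiank/ → besiiwokiang.
Rule 2 (intervocalic voicing): /s/ is a voiceless obstruent between vowels /e/ and /i/, so it voices to [z]. /k/ is a voiceless obstruent between vowels /o/ and /i/, so it voices to [g]. /besiiwokiang/ → beziiwogiang.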